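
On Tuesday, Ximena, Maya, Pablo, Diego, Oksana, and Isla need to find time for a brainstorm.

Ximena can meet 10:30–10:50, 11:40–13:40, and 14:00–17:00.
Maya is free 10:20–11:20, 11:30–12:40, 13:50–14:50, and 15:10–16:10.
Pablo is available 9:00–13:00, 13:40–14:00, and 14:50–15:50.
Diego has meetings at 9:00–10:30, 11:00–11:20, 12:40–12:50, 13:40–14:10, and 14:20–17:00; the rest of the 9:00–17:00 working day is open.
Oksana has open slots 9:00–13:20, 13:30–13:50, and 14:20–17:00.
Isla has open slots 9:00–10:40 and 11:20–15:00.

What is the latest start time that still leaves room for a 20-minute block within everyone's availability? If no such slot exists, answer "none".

12:20

Diego free within 09:00–17:00: 10:30–11:00, 11:20–12:40, 12:50–13:40, 14:10–14:20.
Ximena ∩ Maya: 10:30–10:50, 11:40–12:40, 14:00–14:50, 15:10–16:10.
Ximena ∩ Maya ∩ Pablo: 10:30–10:50, 11:40–12:40, 15:10–15:50.
Ximena ∩ Maya ∩ Pablo ∩ Diego: 10:30–10:50, 11:40–12:40.
Ximena ∩ Maya ∩ Pablo ∩ Diego ∩ Oksana: 10:30–10:50, 11:40–12:40.
Ximena ∩ Maya ∩ Pablo ∩ Diego ∩ Oksana ∩ Isla: 10:30–10:40, 11:40–12:40.
Windows ≥ 20 min: 11:40–12:40.
Latest start in the last window 11:40–12:40 is 12:40 − 20 min = 12:20.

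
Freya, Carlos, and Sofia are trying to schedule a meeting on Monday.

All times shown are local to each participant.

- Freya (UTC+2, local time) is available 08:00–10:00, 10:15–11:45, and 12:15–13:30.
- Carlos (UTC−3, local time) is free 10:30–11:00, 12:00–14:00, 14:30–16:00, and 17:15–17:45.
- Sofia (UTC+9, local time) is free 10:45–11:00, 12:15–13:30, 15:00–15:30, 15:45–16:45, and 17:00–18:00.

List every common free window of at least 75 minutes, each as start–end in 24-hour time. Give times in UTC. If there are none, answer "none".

Freya → UTC: 06:00–08:00, 08:15–09:45, 10:15–11:30.
Carlos → UTC: 13:30–14:00, 15:00–17:00, 17:30–19:00, 20:15–20:45.
Sofia → UTC: 01:45–02:00, 03:15–04:30, 06:00–06:30, 06:45–07:45, 08:00–09:00.
Freya ∩ Carlos: (none).
Freya ∩ Carlos ∩ Sofia: (none).
Windows ≥ 75 min: (none).

none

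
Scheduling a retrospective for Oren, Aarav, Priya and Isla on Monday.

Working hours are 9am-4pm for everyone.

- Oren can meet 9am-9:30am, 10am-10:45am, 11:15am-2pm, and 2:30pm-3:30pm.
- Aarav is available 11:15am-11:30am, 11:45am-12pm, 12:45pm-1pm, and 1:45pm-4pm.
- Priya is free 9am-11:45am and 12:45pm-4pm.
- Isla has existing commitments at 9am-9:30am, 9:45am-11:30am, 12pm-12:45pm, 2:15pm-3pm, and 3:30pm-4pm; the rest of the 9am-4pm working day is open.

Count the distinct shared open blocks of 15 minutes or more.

Isla free within 09:00–16:00: 09:30–09:45, 11:30–12:00, 12:45–14:15, 15:00–15:30.
Oren ∩ Aarav: 11:15–11:30, 11:45–12:00, 12:45–13:00, 13:45–14:00, 14:30–15:30.
Oren ∩ Aarav ∩ Priya: 11:15–11:30, 12:45–13:00, 13:45–14:00, 14:30–15:30.
Oren ∩ Aarav ∩ Priya ∩ Isla: 12:45–13:00, 13:45–14:00, 15:00–15:30.
Windows ≥ 15 min: 12:45–13:00, 13:45–14:00, 15:00–15:30.
That's 3 windows.

3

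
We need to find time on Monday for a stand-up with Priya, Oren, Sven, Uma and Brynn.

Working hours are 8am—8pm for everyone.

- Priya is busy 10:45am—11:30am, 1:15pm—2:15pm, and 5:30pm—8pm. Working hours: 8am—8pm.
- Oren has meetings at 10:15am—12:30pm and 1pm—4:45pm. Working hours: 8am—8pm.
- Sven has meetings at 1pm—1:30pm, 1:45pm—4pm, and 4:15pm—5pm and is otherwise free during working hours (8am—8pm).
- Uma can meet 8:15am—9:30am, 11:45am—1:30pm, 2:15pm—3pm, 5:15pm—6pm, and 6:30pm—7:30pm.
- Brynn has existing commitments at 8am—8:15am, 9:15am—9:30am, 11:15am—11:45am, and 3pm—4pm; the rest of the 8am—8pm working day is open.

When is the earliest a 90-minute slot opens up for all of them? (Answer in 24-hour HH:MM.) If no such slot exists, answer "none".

Priya free within 08:00–20:00: 08:00–10:45, 11:30–13:15, 14:15–17:30.
Oren free within 08:00–20:00: 08:00–10:15, 12:30–13:00, 16:45–20:00.
Sven free within 08:00–20:00: 08:00–13:00, 13:30–13:45, 16:00–16:15, 17:00–20:00.
Brynn free within 08:00–20:00: 08:15–09:15, 09:30–11:15, 11:45–15:00, 16:00–20:00.
Priya ∩ Oren: 08:00–10:15, 12:30–13:00, 16:45–17:30.
Priya ∩ Oren ∩ Sven: 08:00–10:15, 12:30–13:00, 17:00–17:30.
Priya ∩ Oren ∩ Sven ∩ Uma: 08:15–09:30, 12:30–13:00, 17:15–17:30.
Priya ∩ Oren ∩ Sven ∩ Uma ∩ Brynn: 08:15–09:15, 12:30–13:00, 17:15–17:30.
Windows ≥ 90 min: (none).

none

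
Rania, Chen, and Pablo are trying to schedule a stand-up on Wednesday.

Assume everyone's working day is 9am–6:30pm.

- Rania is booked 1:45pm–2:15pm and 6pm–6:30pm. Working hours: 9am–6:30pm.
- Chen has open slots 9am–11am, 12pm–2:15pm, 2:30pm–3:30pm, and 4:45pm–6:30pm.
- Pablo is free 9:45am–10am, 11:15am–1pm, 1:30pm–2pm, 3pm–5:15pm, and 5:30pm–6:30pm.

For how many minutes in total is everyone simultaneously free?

180 minutes

Rania free within 09:00–18:30: 09:00–13:45, 14:15–18:00.
Rania ∩ Chen: 09:00–11:00, 12:00–13:45, 14:30–15:30, 16:45–18:00.
Rania ∩ Chen ∩ Pablo: 09:45–10:00, 12:00–13:00, 13:30–13:45, 15:00–15:30, 16:45–17:15, 17:30–18:00.
Total common minutes: 15 + 60 + 15 + 30 + 30 + 30 = 180.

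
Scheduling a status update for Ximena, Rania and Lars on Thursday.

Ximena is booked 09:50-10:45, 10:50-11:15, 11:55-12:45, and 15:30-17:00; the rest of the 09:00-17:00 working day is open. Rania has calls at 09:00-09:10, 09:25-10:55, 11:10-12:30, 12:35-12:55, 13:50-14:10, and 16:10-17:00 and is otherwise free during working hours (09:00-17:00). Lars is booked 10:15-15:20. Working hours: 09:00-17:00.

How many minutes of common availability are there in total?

Ximena free within 09:00–17:00: 09:00–09:50, 10:45–10:50, 11:15–11:55, 12:45–15:30.
Rania free within 09:00–17:00: 09:10–09:25, 10:55–11:10, 12:30–12:35, 12:55–13:50, 14:10–16:10.
Lars free within 09:00–17:00: 09:00–10:15, 15:20–17:00.
Ximena ∩ Rania: 09:10–09:25, 12:55–13:50, 14:10–15:30.
Ximena ∩ Rania ∩ Lars: 09:10–09:25, 15:20–15:30.
Total common minutes: 15 + 10 = 25.

25 minutes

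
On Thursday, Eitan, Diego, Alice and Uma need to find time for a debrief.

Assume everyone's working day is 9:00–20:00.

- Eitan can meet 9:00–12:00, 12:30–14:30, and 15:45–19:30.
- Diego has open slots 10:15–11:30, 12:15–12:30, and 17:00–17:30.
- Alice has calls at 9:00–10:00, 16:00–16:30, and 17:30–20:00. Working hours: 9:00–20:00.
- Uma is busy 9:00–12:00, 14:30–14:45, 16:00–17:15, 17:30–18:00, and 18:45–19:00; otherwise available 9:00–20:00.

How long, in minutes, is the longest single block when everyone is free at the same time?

Alice free within 09:00–20:00: 10:00–16:00, 16:30–17:30.
Uma free within 09:00–20:00: 12:00–14:30, 14:45–16:00, 17:15–17:30, 18:00–18:45, 19:00–20:00.
Eitan ∩ Diego: 10:15–11:30, 17:00–17:30.
Eitan ∩ Diego ∩ Alice: 10:15–11:30, 17:00–17:30.
Eitan ∩ Diego ∩ Alice ∩ Uma: 17:15–17:30.
Single common window of 15 minutes.

15 minutes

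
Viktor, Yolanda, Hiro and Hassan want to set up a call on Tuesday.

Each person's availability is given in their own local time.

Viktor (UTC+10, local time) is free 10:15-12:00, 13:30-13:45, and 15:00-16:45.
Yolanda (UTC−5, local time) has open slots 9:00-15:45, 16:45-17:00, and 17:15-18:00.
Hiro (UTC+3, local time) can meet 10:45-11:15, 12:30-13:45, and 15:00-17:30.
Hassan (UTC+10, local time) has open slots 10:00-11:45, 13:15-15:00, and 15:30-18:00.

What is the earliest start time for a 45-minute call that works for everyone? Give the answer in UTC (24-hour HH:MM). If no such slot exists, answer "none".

none

Viktor → UTC: 00:15–02:00, 03:30–03:45, 05:00–06:45.
Yolanda → UTC: 14:00–20:45, 21:45–22:00, 22:15–23:00.
Hiro → UTC: 07:45–08:15, 09:30–10:45, 12:00–14:30.
Hassan → UTC: 00:00–01:45, 03:15–05:00, 05:30–08:00.
Viktor ∩ Yolanda: (none).
Viktor ∩ Yolanda ∩ Hiro: (none).
Viktor ∩ Yolanda ∩ Hiro ∩ Hassan: (none).
Windows ≥ 45 min: (none).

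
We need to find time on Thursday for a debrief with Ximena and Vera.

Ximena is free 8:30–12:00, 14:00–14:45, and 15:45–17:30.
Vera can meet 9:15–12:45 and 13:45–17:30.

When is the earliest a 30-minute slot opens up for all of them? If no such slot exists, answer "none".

09:15

Ximena ∩ Vera: 09:15–12:00, 14:00–14:45, 15:45–17:30.
Windows ≥ 30 min: 09:15–12:00, 14:00–14:45, 15:45–17:30.
Earliest such window starts at 09:15.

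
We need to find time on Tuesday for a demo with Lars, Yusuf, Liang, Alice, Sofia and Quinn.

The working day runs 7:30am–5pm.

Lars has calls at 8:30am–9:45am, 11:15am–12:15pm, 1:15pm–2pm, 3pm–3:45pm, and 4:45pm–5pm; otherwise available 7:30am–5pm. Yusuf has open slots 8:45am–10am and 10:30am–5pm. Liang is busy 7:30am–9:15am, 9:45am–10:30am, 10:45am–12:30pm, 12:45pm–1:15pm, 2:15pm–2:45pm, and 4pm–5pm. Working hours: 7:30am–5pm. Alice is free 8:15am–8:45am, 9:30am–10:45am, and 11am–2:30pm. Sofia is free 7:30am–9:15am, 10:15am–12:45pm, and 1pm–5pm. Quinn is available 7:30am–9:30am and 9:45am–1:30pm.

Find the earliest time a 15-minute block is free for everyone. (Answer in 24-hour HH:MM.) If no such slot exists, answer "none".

10:30

Lars free within 07:30–17:00: 07:30–08:30, 09:45–11:15, 12:15–13:15, 14:00–15:00, 15:45–16:45.
Liang free within 07:30–17:00: 09:15–09:45, 10:30–10:45, 12:30–12:45, 13:15–14:15, 14:45–16:00.
Lars ∩ Yusuf: 09:45–10:00, 10:30–11:15, 12:15–13:15, 14:00–15:00, 15:45–16:45.
Lars ∩ Yusuf ∩ Liang: 10:30–10:45, 12:30–12:45, 14:00–14:15, 14:45–15:00, 15:45–16:00.
Lars ∩ Yusuf ∩ Liang ∩ Alice: 10:30–10:45, 12:30–12:45, 14:00–14:15.
Lars ∩ Yusuf ∩ Liang ∩ Alice ∩ Sofia: 10:30–10:45, 12:30–12:45, 14:00–14:15.
Lars ∩ Yusuf ∩ Liang ∩ Alice ∩ Sofia ∩ Quinn: 10:30–10:45, 12:30–12:45.
Windows ≥ 15 min: 10:30–10:45, 12:30–12:45.
Earliest such window starts at 10:30.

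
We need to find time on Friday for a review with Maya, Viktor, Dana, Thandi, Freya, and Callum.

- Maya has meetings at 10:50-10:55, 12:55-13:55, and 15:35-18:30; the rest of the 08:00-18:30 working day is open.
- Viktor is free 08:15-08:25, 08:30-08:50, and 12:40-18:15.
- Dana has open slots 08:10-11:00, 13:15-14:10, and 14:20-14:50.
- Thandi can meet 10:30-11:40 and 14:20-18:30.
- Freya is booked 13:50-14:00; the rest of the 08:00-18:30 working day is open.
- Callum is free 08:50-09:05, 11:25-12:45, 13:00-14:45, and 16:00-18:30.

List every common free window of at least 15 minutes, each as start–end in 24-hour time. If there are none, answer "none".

Maya free within 08:00–18:30: 08:00–10:50, 10:55–12:55, 13:55–15:35.
Freya free within 08:00–18:30: 08:00–13:50, 14:00–18:30.
Maya ∩ Viktor: 08:15–08:25, 08:30–08:50, 12:40–12:55, 13:55–15:35.
Maya ∩ Viktor ∩ Dana: 08:15–08:25, 08:30–08:50, 13:55–14:10, 14:20–14:50.
Maya ∩ Viktor ∩ Dana ∩ Thandi: 14:20–14:50.
Maya ∩ Viktor ∩ Dana ∩ Thandi ∩ Freya: 14:20–14:50.
Maya ∩ Viktor ∩ Dana ∩ Thandi ∩ Freya ∩ Callum: 14:20–14:45.
Windows ≥ 15 min: 14:20–14:45.

14:20–14:45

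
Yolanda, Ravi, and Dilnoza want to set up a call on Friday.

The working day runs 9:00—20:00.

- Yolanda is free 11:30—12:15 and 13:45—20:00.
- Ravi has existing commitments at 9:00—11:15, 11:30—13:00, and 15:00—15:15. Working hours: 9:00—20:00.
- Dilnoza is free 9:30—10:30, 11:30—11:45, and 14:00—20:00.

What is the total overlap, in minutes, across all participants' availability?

Ravi free within 09:00–20:00: 11:15–11:30, 13:00–15:00, 15:15–20:00.
Yolanda ∩ Ravi: 13:45–15:00, 15:15–20:00.
Yolanda ∩ Ravi ∩ Dilnoza: 14:00–15:00, 15:15–20:00.
Total common minutes: 60 + 285 = 345.

345 minutes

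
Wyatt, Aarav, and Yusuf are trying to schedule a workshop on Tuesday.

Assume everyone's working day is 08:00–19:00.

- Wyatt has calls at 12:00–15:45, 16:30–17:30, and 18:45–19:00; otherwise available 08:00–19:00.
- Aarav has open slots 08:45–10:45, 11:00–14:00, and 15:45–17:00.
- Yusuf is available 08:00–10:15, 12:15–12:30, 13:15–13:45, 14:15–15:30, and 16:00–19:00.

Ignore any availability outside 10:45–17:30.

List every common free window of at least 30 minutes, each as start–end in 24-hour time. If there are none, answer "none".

16:00–16:30

Wyatt free within 08:00–19:00: 08:00–12:00, 15:45–16:30, 17:30–18:45.
Wyatt ∩ Aarav: 08:45–10:45, 11:00–12:00, 15:45–16:30.
Wyatt ∩ Aarav ∩ Yusuf: 08:45–10:15, 16:00–16:30.
Restricted to 10:45–17:30: 16:00–16:30.
Windows ≥ 30 min: 16:00–16:30.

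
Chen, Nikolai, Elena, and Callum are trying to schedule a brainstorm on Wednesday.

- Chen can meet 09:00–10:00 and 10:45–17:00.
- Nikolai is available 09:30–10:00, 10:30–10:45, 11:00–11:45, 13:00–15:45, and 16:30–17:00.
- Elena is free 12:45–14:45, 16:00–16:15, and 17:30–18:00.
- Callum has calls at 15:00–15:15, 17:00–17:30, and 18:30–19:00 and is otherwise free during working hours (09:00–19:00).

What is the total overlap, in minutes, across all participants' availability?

Callum free within 09:00–19:00: 09:00–15:00, 15:15–17:00, 17:30–18:30.
Chen ∩ Nikolai: 09:30–10:00, 11:00–11:45, 13:00–15:45, 16:30–17:00.
Chen ∩ Nikolai ∩ Elena: 13:00–14:45.
Chen ∩ Nikolai ∩ Elena ∩ Callum: 13:00–14:45.
Total common minutes: 105.

105 minutes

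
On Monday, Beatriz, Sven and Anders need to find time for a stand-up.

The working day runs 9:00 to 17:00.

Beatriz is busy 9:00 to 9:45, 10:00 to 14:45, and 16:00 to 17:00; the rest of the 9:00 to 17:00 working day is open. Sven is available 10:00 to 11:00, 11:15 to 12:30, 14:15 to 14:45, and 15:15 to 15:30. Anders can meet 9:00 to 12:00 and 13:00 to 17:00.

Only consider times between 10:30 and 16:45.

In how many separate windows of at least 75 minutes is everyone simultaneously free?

0

Beatriz free within 09:00–17:00: 09:45–10:00, 14:45–16:00.
Beatriz ∩ Sven: 15:15–15:30.
Beatriz ∩ Sven ∩ Anders: 15:15–15:30.
Restricted to 10:30–16:45: 15:15–15:30.
Windows ≥ 75 min: (none).
That's 0 windows.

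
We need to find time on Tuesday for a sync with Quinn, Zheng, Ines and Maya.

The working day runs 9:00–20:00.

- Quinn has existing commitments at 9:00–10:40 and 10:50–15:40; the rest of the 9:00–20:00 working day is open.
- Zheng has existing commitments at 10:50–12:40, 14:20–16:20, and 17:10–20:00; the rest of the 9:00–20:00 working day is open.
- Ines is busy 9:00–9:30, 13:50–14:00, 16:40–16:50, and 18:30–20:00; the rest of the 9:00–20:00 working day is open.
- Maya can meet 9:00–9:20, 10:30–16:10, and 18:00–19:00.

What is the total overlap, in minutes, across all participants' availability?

Quinn free within 09:00–20:00: 10:40–10:50, 15:40–20:00.
Zheng free within 09:00–20:00: 09:00–10:50, 12:40–14:20, 16:20–17:10.
Ines free within 09:00–20:00: 09:30–13:50, 14:00–16:40, 16:50–18:30.
Quinn ∩ Zheng: 10:40–10:50, 16:20–17:10.
Quinn ∩ Zheng ∩ Ines: 10:40–10:50, 16:20–16:40, 16:50–17:10.
Quinn ∩ Zheng ∩ Ines ∩ Maya: 10:40–10:50.
Total common minutes: 10.

10 minutes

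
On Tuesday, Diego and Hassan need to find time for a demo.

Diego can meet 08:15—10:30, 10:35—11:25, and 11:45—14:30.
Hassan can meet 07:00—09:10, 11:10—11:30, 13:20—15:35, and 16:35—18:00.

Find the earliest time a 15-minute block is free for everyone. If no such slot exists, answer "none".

Diego ∩ Hassan: 08:15–09:10, 11:10–11:25, 13:20–14:30.
Windows ≥ 15 min: 08:15–09:10, 11:10–11:25, 13:20–14:30.
Earliest such window starts at 08:15.

08:15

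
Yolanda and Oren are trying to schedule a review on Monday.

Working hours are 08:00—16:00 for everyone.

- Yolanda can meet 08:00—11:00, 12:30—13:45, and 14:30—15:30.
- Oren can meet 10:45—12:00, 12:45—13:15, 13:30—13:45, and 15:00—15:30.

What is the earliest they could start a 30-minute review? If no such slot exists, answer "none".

Yolanda ∩ Oren: 10:45–11:00, 12:45–13:15, 13:30–13:45, 15:00–15:30.
Windows ≥ 30 min: 12:45–13:15, 15:00–15:30.
Earliest such window starts at 12:45.

12:45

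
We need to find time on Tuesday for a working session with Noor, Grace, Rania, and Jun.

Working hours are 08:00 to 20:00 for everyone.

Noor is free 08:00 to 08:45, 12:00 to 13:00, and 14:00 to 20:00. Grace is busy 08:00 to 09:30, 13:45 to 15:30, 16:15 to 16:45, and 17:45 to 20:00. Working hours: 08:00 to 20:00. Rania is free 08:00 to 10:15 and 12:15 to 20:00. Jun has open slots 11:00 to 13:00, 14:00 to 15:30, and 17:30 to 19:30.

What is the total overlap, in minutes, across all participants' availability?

Grace free within 08:00–20:00: 09:30–13:45, 15:30–16:15, 16:45–17:45.
Noor ∩ Grace: 12:00–13:00, 15:30–16:15, 16:45–17:45.
Noor ∩ Grace ∩ Rania: 12:15–13:00, 15:30–16:15, 16:45–17:45.
Noor ∩ Grace ∩ Rania ∩ Jun: 12:15–13:00, 17:30–17:45.
Total common minutes: 45 + 15 = 60.

60 minutes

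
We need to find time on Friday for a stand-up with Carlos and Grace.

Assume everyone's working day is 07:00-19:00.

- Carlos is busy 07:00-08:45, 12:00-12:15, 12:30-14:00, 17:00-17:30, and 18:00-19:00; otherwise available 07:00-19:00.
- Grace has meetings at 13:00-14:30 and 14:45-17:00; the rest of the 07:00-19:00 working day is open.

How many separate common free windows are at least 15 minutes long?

4

Carlos free within 07:00–19:00: 08:45–12:00, 12:15–12:30, 14:00–17:00, 17:30–18:00.
Grace free within 07:00–19:00: 07:00–13:00, 14:30–14:45, 17:00–19:00.
Carlos ∩ Grace: 08:45–12:00, 12:15–12:30, 14:30–14:45, 17:30–18:00.
Windows ≥ 15 min: 08:45–12:00, 12:15–12:30, 14:30–14:45, 17:30–18:00.
That's 4 windows.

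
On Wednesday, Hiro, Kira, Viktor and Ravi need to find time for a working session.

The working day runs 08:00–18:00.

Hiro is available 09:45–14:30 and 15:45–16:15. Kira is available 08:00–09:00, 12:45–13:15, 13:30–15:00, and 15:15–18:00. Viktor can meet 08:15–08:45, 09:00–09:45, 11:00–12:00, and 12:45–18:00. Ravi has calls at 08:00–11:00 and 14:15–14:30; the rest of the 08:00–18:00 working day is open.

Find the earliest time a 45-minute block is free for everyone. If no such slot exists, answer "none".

Ravi free within 08:00–18:00: 11:00–14:15, 14:30–18:00.
Hiro ∩ Kira: 12:45–13:15, 13:30–14:30, 15:45–16:15.
Hiro ∩ Kira ∩ Viktor: 12:45–13:15, 13:30–14:30, 15:45–16:15.
Hiro ∩ Kira ∩ Viktor ∩ Ravi: 12:45–13:15, 13:30–14:15, 15:45–16:15.
Windows ≥ 45 min: 13:30–14:15.
Earliest such window starts at 13:30.

13:30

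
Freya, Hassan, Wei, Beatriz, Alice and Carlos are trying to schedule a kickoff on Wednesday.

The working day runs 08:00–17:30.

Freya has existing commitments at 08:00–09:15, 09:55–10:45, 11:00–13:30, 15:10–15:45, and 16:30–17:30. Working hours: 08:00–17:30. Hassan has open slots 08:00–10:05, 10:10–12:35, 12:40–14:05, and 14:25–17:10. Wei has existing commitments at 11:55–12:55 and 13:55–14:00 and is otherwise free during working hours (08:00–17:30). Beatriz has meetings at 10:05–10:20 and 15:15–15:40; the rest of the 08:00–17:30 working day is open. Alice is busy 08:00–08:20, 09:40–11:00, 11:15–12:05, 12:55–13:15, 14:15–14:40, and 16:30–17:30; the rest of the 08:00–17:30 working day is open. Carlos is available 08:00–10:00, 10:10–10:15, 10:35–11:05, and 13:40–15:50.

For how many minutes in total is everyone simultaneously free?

80 minutes

Freya free within 08:00–17:30: 09:15–09:55, 10:45–11:00, 13:30–15:10, 15:45–16:30.
Wei free within 08:00–17:30: 08:00–11:55, 12:55–13:55, 14:00–17:30.
Beatriz free within 08:00–17:30: 08:00–10:05, 10:20–15:15, 15:40–17:30.
Alice free within 08:00–17:30: 08:20–09:40, 11:00–11:15, 12:05–12:55, 13:15–14:15, 14:40–16:30.
Freya ∩ Hassan: 09:15–09:55, 10:45–11:00, 13:30–14:05, 14:25–15:10, 15:45–16:30.
Freya ∩ Hassan ∩ Wei: 09:15–09:55, 10:45–11:00, 13:30–13:55, 14:00–14:05, 14:25–15:10, 15:45–16:30.
Freya ∩ Hassan ∩ Wei ∩ Beatriz: 09:15–09:55, 10:45–11:00, 13:30–13:55, 14:00–14:05, 14:25–15:10, 15:45–16:30.
Freya ∩ Hassan ∩ Wei ∩ Beatriz ∩ Alice: 09:15–09:40, 13:30–13:55, 14:00–14:05, 14:40–15:10, 15:45–16:30.
Freya ∩ Hassan ∩ Wei ∩ Beatriz ∩ Alice ∩ Carlos: 09:15–09:40, 13:40–13:55, 14:00–14:05, 14:40–15:10, 15:45–15:50.
Total common minutes: 25 + 15 + 5 + 30 + 5 = 80.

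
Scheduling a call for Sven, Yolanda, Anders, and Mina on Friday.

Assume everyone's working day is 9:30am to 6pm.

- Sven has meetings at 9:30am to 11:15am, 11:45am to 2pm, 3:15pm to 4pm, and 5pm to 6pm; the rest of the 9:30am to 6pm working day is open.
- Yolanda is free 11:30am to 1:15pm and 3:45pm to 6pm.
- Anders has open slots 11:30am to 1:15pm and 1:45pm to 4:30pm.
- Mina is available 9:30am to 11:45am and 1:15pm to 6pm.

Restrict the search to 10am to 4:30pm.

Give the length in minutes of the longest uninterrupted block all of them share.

Sven free within 09:30–18:00: 11:15–11:45, 14:00–15:15, 16:00–17:00.
Sven ∩ Yolanda: 11:30–11:45, 16:00–17:00.
Sven ∩ Yolanda ∩ Anders: 11:30–11:45, 16:00–16:30.
Sven ∩ Yolanda ∩ Anders ∩ Mina: 11:30–11:45, 16:00–16:30.
Restricted to 10:00–16:30: 11:30–11:45, 16:00–16:30.
Common window lengths: 15, 30 min; longest is 30.

30 minutes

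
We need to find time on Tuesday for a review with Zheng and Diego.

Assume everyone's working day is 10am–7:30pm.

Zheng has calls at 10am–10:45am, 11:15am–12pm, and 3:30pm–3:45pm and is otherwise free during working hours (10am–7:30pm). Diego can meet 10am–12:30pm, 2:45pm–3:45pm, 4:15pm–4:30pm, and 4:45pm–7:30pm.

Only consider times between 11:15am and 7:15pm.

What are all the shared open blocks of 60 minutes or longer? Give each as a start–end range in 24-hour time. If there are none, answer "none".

Zheng free within 10:00–19:30: 10:45–11:15, 12:00–15:30, 15:45–19:30.
Zheng ∩ Diego: 10:45–11:15, 12:00–12:30, 14:45–15:30, 16:15–16:30, 16:45–19:30.
Restricted to 11:15–19:15: 12:00–12:30, 14:45–15:30, 16:15–16:30, 16:45–19:15.
Windows ≥ 60 min: 16:45–19:15.

16:45–19:15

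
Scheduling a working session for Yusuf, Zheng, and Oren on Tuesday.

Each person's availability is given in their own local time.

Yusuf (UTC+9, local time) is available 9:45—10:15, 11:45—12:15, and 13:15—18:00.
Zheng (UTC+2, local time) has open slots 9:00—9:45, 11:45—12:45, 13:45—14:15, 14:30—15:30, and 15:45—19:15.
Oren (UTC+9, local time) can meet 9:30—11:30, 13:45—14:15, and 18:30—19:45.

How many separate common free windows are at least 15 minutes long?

Yusuf → UTC: 00:45–01:15, 02:45–03:15, 04:15–09:00.
Zheng → UTC: 07:00–07:45, 09:45–10:45, 11:45–12:15, 12:30–13:30, 13:45–17:15.
Oren → UTC: 00:30–02:30, 04:45–05:15, 09:30–10:45.
Yusuf ∩ Zheng: 07:00–07:45.
Yusuf ∩ Zheng ∩ Oren: (none).
Windows ≥ 15 min: (none).
That's 0 windows.

0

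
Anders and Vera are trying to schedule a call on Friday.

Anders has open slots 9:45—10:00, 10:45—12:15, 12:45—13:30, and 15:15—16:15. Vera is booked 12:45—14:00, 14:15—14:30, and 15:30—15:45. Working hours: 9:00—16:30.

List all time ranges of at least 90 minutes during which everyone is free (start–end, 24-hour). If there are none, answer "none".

10:45–12:15

Vera free within 09:00–16:30: 09:00–12:45, 14:00–14:15, 14:30–15:30, 15:45–16:30.
Anders ∩ Vera: 09:45–10:00, 10:45–12:15, 15:15–15:30, 15:45–16:15.
Windows ≥ 90 min: 10:45–12:15.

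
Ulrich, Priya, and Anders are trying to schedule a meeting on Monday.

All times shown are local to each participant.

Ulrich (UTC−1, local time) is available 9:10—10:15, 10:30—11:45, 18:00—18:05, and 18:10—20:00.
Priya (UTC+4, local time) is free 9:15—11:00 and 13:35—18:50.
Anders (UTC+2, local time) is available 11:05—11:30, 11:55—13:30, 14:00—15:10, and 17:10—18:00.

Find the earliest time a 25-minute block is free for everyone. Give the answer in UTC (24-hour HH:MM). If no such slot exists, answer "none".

Ulrich → UTC: 10:10–11:15, 11:30–12:45, 19:00–19:05, 19:10–21:00.
Priya → UTC: 05:15–07:00, 09:35–14:50.
Anders → UTC: 09:05–09:30, 09:55–11:30, 12:00–13:10, 15:10–16:00.
Ulrich ∩ Priya: 10:10–11:15, 11:30–12:45.
Ulrich ∩ Priya ∩ Anders: 10:10–11:15, 12:00–12:45.
Windows ≥ 25 min: 10:10–11:15, 12:00–12:45.
Earliest such window starts at 10:10.

10:10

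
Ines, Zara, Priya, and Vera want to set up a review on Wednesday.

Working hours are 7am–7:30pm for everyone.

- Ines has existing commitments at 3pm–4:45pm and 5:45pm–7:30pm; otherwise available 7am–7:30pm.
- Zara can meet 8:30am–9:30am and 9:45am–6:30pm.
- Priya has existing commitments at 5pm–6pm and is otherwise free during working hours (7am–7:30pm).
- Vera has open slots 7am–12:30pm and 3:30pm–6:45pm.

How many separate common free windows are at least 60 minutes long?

2

Ines free within 07:00–19:30: 07:00–15:00, 16:45–17:45.
Priya free within 07:00–19:30: 07:00–17:00, 18:00–19:30.
Ines ∩ Zara: 08:30–09:30, 09:45–15:00, 16:45–17:45.
Ines ∩ Zara ∩ Priya: 08:30–09:30, 09:45–15:00, 16:45–17:00.
Ines ∩ Zara ∩ Priya ∩ Vera: 08:30–09:30, 09:45–12:30, 16:45–17:00.
Windows ≥ 60 min: 08:30–09:30, 09:45–12:30.
That's 2 windows.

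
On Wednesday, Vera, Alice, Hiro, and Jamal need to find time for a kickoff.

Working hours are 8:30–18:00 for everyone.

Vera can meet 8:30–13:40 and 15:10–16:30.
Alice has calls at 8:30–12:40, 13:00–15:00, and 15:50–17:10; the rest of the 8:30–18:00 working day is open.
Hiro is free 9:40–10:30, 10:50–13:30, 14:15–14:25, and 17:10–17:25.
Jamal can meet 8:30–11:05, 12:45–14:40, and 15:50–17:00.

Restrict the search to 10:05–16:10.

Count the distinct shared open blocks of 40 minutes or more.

Alice free within 08:30–18:00: 12:40–13:00, 15:00–15:50, 17:10–18:00.
Vera ∩ Alice: 12:40–13:00, 15:10–15:50.
Vera ∩ Alice ∩ Hiro: 12:40–13:00.
Vera ∩ Alice ∩ Hiro ∩ Jamal: 12:45–13:00.
Restricted to 10:05–16:10: 12:45–13:00.
Windows ≥ 40 min: (none).
That's 0 windows.

0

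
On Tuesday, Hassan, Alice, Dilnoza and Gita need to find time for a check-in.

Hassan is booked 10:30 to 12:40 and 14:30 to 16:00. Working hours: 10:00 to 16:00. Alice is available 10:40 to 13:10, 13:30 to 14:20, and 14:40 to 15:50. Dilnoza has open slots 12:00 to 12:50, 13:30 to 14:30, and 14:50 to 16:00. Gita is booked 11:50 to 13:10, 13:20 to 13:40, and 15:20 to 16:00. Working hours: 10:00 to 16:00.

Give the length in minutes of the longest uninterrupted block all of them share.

Hassan free within 10:00–16:00: 10:00–10:30, 12:40–14:30.
Gita free within 10:00–16:00: 10:00–11:50, 13:10–13:20, 13:40–15:20.
Hassan ∩ Alice: 12:40–13:10, 13:30–14:20.
Hassan ∩ Alice ∩ Dilnoza: 12:40–12:50, 13:30–14:20.
Hassan ∩ Alice ∩ Dilnoza ∩ Gita: 13:40–14:20.
Single common window of 40 minutes.

40 minutes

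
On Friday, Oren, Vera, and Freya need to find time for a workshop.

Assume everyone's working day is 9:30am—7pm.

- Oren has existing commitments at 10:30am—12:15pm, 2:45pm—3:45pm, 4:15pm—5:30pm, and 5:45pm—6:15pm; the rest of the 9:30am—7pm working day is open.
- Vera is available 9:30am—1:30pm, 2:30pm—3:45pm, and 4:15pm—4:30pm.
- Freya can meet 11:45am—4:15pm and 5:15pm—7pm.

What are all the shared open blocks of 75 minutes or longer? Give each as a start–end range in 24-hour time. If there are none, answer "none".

Oren free within 09:30–19:00: 09:30–10:30, 12:15–14:45, 15:45–16:15, 17:30–17:45, 18:15–19:00.
Oren ∩ Vera: 09:30–10:30, 12:15–13:30, 14:30–14:45.
Oren ∩ Vera ∩ Freya: 12:15–13:30, 14:30–14:45.
Windows ≥ 75 min: 12:15–13:30.

12:15–13:30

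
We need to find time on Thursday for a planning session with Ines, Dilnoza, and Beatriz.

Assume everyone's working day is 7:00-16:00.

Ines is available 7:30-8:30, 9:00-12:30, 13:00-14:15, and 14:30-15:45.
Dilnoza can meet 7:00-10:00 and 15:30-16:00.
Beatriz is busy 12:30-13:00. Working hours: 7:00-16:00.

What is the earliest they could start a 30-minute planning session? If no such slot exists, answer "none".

07:30

Beatriz free within 07:00–16:00: 07:00–12:30, 13:00–16:00.
Ines ∩ Dilnoza: 07:30–08:30, 09:00–10:00, 15:30–15:45.
Ines ∩ Dilnoza ∩ Beatriz: 07:30–08:30, 09:00–10:00, 15:30–15:45.
Windows ≥ 30 min: 07:30–08:30, 09:00–10:00.
Earliest such window starts at 07:30.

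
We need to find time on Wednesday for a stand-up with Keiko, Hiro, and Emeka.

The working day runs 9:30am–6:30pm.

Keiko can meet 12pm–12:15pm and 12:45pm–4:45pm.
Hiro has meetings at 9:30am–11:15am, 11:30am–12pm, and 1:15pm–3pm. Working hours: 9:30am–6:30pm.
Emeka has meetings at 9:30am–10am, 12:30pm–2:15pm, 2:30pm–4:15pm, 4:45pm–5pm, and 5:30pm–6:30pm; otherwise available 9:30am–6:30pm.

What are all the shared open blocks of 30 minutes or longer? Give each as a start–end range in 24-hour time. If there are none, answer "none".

16:15–16:45

Hiro free within 09:30–18:30: 11:15–11:30, 12:00–13:15, 15:00–18:30.
Emeka free within 09:30–18:30: 10:00–12:30, 14:15–14:30, 16:15–16:45, 17:00–17:30.
Keiko ∩ Hiro: 12:00–12:15, 12:45–13:15, 15:00–16:45.
Keiko ∩ Hiro ∩ Emeka: 12:00–12:15, 16:15–16:45.
Windows ≥ 30 min: 16:15–16:45.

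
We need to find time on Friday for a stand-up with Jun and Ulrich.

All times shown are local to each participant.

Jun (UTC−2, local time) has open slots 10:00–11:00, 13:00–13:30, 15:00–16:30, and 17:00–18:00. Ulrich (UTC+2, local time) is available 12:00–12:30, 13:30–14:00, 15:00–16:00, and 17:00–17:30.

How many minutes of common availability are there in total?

30 minutes

Jun → UTC: 12:00–13:00, 15:00–15:30, 17:00–18:30, 19:00–20:00.
Ulrich → UTC: 10:00–10:30, 11:30–12:00, 13:00–14:00, 15:00–15:30.
Jun ∩ Ulrich: 15:00–15:30.
Total common minutes: 30.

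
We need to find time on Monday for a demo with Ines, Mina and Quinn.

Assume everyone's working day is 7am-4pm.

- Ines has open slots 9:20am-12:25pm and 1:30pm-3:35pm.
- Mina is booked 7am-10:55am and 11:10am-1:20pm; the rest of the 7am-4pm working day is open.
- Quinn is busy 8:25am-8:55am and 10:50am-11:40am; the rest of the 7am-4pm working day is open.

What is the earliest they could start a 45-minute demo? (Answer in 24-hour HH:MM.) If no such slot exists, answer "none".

Mina free within 07:00–16:00: 10:55–11:10, 13:20–16:00.
Quinn free within 07:00–16:00: 07:00–08:25, 08:55–10:50, 11:40–16:00.
Ines ∩ Mina: 10:55–11:10, 13:30–15:35.
Ines ∩ Mina ∩ Quinn: 13:30–15:35.
Windows ≥ 45 min: 13:30–15:35.
Earliest such window starts at 13:30.

13:30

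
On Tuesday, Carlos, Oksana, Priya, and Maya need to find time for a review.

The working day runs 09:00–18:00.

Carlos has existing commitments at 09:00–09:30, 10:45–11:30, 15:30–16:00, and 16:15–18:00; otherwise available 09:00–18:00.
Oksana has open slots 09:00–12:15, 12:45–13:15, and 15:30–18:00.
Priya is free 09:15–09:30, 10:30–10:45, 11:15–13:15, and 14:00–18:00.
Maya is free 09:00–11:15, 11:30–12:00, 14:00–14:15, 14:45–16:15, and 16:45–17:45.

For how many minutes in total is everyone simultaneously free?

60 minutes

Carlos free within 09:00–18:00: 09:30–10:45, 11:30–15:30, 16:00–16:15.
Carlos ∩ Oksana: 09:30–10:45, 11:30–12:15, 12:45–13:15, 16:00–16:15.
Carlos ∩ Oksana ∩ Priya: 10:30–10:45, 11:30–12:15, 12:45–13:15, 16:00–16:15.
Carlos ∩ Oksana ∩ Priya ∩ Maya: 10:30–10:45, 11:30–12:00, 16:00–16:15.
Total common minutes: 15 + 30 + 15 = 60.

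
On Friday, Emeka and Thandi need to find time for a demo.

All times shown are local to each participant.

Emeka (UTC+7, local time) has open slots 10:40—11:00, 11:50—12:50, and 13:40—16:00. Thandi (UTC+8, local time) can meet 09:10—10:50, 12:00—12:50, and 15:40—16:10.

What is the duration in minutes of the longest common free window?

30 minutes

Emeka → UTC: 03:40–04:00, 04:50–05:50, 06:40–09:00.
Thandi → UTC: 01:10–02:50, 04:00–04:50, 07:40–08:10.
Emeka ∩ Thandi: 07:40–08:10.
Single common window of 30 minutes.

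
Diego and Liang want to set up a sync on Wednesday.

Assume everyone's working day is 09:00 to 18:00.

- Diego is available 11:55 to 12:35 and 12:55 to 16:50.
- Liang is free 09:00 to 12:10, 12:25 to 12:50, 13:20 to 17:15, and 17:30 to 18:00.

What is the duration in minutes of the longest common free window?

Diego ∩ Liang: 11:55–12:10, 12:25–12:35, 13:20–16:50.
Common window lengths: 15, 10, 210 min; longest is 210.

210 minutes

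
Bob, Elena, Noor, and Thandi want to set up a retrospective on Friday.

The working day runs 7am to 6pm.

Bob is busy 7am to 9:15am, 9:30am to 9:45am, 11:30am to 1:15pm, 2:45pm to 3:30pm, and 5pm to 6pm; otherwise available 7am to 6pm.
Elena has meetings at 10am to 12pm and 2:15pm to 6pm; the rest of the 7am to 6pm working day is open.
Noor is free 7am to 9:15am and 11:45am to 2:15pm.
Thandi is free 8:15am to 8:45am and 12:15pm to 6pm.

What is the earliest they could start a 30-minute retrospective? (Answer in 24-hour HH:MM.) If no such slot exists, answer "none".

13:15

Bob free within 07:00–18:00: 09:15–09:30, 09:45–11:30, 13:15–14:45, 15:30–17:00.
Elena free within 07:00–18:00: 07:00–10:00, 12:00–14:15.
Bob ∩ Elena: 09:15–09:30, 09:45–10:00, 13:15–14:15.
Bob ∩ Elena ∩ Noor: 13:15–14:15.
Bob ∩ Elena ∩ Noor ∩ Thandi: 13:15–14:15.
Windows ≥ 30 min: 13:15–14:15.
Earliest such window starts at 13:15.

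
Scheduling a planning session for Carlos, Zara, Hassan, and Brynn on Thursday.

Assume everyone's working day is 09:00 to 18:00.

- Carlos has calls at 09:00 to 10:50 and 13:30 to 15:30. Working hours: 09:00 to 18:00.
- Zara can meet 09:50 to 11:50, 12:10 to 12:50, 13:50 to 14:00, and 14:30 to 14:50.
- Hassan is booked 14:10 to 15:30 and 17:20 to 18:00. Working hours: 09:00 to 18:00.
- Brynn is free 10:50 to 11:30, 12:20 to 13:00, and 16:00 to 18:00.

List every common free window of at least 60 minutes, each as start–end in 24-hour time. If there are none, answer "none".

Carlos free within 09:00–18:00: 10:50–13:30, 15:30–18:00.
Hassan free within 09:00–18:00: 09:00–14:10, 15:30–17:20.
Carlos ∩ Zara: 10:50–11:50, 12:10–12:50.
Carlos ∩ Zara ∩ Hassan: 10:50–11:50, 12:10–12:50.
Carlos ∩ Zara ∩ Hassan ∩ Brynn: 10:50–11:30, 12:20–12:50.
Windows ≥ 60 min: (none).

none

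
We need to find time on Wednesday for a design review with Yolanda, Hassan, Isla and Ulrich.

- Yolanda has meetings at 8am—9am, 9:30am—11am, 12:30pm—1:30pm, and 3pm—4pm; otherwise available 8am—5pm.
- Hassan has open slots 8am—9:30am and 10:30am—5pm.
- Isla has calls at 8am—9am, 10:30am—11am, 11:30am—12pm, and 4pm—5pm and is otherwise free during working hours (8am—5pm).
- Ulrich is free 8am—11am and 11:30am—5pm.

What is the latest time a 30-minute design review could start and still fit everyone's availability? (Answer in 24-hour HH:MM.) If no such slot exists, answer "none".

14:30

Yolanda free within 08:00–17:00: 09:00–09:30, 11:00–12:30, 13:30–15:00, 16:00–17:00.
Isla free within 08:00–17:00: 09:00–10:30, 11:00–11:30, 12:00–16:00.
Yolanda ∩ Hassan: 09:00–09:30, 11:00–12:30, 13:30–15:00, 16:00–17:00.
Yolanda ∩ Hassan ∩ Isla: 09:00–09:30, 11:00–11:30, 12:00–12:30, 13:30–15:00.
Yolanda ∩ Hassan ∩ Isla ∩ Ulrich: 09:00–09:30, 12:00–12:30, 13:30–15:00.
Windows ≥ 30 min: 09:00–09:30, 12:00–12:30, 13:30–15:00.
Latest start in the last window 13:30–15:00 is 15:00 − 30 min = 14:30.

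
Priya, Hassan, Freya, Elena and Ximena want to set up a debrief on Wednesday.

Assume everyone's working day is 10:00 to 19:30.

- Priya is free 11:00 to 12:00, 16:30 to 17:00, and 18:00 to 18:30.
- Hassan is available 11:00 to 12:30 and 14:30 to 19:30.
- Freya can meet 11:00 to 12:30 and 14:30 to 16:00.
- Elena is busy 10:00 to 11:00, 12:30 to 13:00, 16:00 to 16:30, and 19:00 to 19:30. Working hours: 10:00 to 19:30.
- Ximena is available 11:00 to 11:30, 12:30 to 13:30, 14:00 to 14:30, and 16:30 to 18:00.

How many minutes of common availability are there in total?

Elena free within 10:00–19:30: 11:00–12:30, 13:00–16:00, 16:30–19:00.
Priya ∩ Hassan: 11:00–12:00, 16:30–17:00, 18:00–18:30.
Priya ∩ Hassan ∩ Freya: 11:00–12:00.
Priya ∩ Hassan ∩ Freya ∩ Elena: 11:00–12:00.
Priya ∩ Hassan ∩ Freya ∩ Elena ∩ Ximena: 11:00–11:30.
Total common minutes: 30.

30 minutes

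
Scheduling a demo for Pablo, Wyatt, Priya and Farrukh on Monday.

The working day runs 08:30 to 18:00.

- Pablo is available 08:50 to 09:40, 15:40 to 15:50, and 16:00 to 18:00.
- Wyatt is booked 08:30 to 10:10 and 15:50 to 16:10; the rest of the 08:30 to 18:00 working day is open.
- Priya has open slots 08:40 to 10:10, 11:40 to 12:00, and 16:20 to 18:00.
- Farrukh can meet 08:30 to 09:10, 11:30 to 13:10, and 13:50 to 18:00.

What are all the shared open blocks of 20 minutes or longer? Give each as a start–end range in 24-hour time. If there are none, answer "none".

16:20–18:00

Wyatt free within 08:30–18:00: 10:10–15:50, 16:10–18:00.
Pablo ∩ Wyatt: 15:40–15:50, 16:10–18:00.
Pablo ∩ Wyatt ∩ Priya: 16:20–18:00.
Pablo ∩ Wyatt ∩ Priya ∩ Farrukh: 16:20–18:00.
Windows ≥ 20 min: 16:20–18:00.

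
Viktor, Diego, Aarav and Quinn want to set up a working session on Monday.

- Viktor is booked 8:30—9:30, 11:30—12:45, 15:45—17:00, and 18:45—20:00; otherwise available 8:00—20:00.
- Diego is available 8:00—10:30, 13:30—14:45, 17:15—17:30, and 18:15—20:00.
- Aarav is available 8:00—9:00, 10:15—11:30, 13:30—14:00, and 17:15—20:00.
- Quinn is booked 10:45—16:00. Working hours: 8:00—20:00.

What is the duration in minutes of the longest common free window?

30 minutes

Viktor free within 08:00–20:00: 08:00–08:30, 09:30–11:30, 12:45–15:45, 17:00–18:45.
Quinn free within 08:00–20:00: 08:00–10:45, 16:00–20:00.
Viktor ∩ Diego: 08:00–08:30, 09:30–10:30, 13:30–14:45, 17:15–17:30, 18:15–18:45.
Viktor ∩ Diego ∩ Aarav: 08:00–08:30, 10:15–10:30, 13:30–14:00, 17:15–17:30, 18:15–18:45.
Viktor ∩ Diego ∩ Aarav ∩ Quinn: 08:00–08:30, 10:15–10:30, 17:15–17:30, 18:15–18:45.
Common window lengths: 30, 15, 15, 30 min; longest is 30.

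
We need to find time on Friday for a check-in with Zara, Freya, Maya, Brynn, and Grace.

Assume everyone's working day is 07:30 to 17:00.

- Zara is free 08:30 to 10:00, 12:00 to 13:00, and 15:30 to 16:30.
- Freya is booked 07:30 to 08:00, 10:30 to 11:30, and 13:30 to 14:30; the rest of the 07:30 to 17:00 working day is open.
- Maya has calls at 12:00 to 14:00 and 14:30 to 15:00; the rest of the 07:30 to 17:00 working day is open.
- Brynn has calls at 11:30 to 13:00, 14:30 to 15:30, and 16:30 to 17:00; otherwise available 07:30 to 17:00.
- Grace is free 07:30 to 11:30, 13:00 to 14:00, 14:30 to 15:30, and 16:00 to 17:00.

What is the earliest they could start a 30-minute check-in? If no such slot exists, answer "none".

Freya free within 07:30–17:00: 08:00–10:30, 11:30–13:30, 14:30–17:00.
Maya free within 07:30–17:00: 07:30–12:00, 14:00–14:30, 15:00–17:00.
Brynn free within 07:30–17:00: 07:30–11:30, 13:00–14:30, 15:30–16:30.
Zara ∩ Freya: 08:30–10:00, 12:00–13:00, 15:30–16:30.
Zara ∩ Freya ∩ Maya: 08:30–10:00, 15:30–16:30.
Zara ∩ Freya ∩ Maya ∩ Brynn: 08:30–10:00, 15:30–16:30.
Zara ∩ Freya ∩ Maya ∩ Brynn ∩ Grace: 08:30–10:00, 16:00–16:30.
Windows ≥ 30 min: 08:30–10:00, 16:00–16:30.
Earliest such window starts at 08:30.

08:30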